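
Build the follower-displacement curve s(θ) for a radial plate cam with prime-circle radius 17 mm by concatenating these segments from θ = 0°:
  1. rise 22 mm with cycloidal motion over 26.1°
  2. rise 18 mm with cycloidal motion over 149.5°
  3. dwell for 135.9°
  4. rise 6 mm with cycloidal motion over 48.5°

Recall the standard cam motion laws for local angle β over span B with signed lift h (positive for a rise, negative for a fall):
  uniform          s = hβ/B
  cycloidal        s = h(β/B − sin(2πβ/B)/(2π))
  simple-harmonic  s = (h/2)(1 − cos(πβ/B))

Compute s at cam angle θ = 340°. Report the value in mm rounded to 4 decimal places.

seg 1 [0°–26.1°] cycloidal, h=22: full span → s += 22 → s = 22.0000
seg 2 [26.1°–175.6°] cycloidal, h=18: full span → s += 18 → s = 40.0000
seg 3 [175.6°–311.5°] dwell: s stays 40.0000
seg 4 [311.5°–360°] cycloidal, h=6: θ=340° here. β=28.5, B=48.5. 6·(0.5876 − sin(2π·0.5876)/(2π)) = 4.0254 → s = 44.0254

44.0254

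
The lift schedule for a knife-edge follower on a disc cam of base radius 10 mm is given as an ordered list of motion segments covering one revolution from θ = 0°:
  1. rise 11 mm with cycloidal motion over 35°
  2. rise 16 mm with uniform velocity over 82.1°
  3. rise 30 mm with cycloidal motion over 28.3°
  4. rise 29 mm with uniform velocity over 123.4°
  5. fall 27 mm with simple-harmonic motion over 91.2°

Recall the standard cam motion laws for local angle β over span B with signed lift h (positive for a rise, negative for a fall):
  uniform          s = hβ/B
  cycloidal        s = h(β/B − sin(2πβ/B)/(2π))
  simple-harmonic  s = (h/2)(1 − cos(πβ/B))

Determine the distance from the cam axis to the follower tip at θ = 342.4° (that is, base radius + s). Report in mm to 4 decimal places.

seg 1 [0°–35°] cycloidal, h=11: full span → s += 11 → s = 11.0000
seg 2 [35°–117.1°] uniform, h=16: full span → s += 16 → s = 27.0000
seg 3 [117.1°–145.4°] cycloidal, h=30: full span → s += 30 → s = 57.0000
seg 4 [145.4°–268.8°] uniform, h=29: full span → s += 29 → s = 86.0000
seg 5 [268.8°–360°] simple-harmonic, h=-27: θ=342.4° here. β=73.6, B=91.2. -27/2·(1 − cos(π·0.8070)) = -24.5940 → s = 61.4060
radial distance = base radius + s = 10 + 61.4060 = 71.4060

71.4060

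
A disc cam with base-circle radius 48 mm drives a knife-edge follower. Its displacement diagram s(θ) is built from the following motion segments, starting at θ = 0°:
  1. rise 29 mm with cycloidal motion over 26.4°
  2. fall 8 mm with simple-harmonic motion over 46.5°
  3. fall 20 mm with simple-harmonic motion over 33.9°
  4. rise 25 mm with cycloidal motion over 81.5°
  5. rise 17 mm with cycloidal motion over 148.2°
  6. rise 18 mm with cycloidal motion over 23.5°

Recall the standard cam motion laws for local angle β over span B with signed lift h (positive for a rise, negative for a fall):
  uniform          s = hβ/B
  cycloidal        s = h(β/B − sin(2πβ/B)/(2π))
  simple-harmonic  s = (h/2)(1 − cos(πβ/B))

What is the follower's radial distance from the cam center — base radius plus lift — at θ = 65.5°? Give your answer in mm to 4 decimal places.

seg 1 [0°–26.4°] cycloidal, h=29: full span → s += 29 → s = 29.0000
seg 2 [26.4°–72.9°] simple-harmonic, h=-8: θ=65.5° here. β=39.1, B=46.5. -8/2·(1 − cos(π·0.8409)) = -7.5104 → s = 21.4896
radial distance = base radius + s = 48 + 21.4896 = 69.4896

69.4896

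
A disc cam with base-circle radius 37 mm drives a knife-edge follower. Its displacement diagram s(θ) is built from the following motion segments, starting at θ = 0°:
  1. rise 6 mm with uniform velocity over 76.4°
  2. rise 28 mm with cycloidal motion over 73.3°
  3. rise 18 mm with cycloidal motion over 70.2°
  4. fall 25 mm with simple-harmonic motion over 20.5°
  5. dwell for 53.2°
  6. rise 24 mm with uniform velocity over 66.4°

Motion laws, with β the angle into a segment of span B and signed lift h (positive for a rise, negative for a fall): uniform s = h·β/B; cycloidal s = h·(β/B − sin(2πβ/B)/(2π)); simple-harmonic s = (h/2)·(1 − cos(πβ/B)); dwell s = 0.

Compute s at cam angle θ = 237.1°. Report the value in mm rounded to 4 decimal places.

seg 1 [0°–76.4°] uniform, h=6: full span → s += 6 → s = 6.0000
seg 2 [76.4°–149.7°] cycloidal, h=28: full span → s += 28 → s = 34.0000
seg 3 [149.7°–219.9°] cycloidal, h=18: full span → s += 18 → s = 52.0000
seg 4 [219.9°–240.4°] simple-harmonic, h=-25: θ=237.1° here. β=17.2, B=20.5. -25/2·(1 − cos(π·0.8390)) = -23.4353 → s = 28.5647

28.5647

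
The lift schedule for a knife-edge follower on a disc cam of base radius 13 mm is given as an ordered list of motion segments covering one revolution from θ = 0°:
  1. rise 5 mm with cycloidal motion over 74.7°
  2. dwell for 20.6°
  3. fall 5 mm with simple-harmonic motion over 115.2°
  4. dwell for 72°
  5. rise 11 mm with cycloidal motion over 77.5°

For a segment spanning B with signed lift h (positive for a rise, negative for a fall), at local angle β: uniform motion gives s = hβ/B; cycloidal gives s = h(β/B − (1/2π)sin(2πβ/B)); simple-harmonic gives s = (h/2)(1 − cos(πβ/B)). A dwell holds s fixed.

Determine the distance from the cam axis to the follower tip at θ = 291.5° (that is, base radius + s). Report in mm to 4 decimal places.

seg 1 [0°–74.7°] cycloidal, h=5: full span → s += 5 → s = 5.0000
seg 2 [74.7°–95.3°] dwell: s stays 5.0000
seg 3 [95.3°–210.5°] simple-harmonic, h=-5: full span → s += -5 → s = 0.0000
seg 4 [210.5°–282.5°] dwell: s stays 0.0000
seg 5 [282.5°–360°] cycloidal, h=11: θ=291.5° here. β=9, B=77.5. 11·(0.1161 − sin(2π·0.1161)/(2π)) = 0.1104 → s = 0.1104
radial distance = base radius + s = 13 + 0.1104 = 13.1104

13.1104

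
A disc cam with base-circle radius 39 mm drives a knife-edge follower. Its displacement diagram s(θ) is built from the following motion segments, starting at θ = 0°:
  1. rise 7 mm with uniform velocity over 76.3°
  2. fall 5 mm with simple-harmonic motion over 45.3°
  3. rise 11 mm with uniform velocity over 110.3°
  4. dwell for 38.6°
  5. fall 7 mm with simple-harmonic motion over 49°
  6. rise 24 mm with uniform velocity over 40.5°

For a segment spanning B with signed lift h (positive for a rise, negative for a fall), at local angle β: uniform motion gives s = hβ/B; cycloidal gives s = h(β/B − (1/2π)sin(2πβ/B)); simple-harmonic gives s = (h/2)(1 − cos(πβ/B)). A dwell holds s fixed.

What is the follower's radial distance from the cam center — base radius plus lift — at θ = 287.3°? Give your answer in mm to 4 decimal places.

seg 1 [0°–76.3°] uniform, h=7: full span → s += 7 → s = 7.0000
seg 2 [76.3°–121.6°] simple-harmonic, h=-5: full span → s += -5 → s = 2.0000
seg 3 [121.6°–231.9°] uniform, h=11: full span → s += 11 → s = 13.0000
seg 4 [231.9°–270.5°] dwell: s stays 13.0000
seg 5 [270.5°–319.5°] simple-harmonic, h=-7: θ=287.3° here. β=16.8, B=49. -7/2·(1 − cos(π·0.3429)) = -1.8415 → s = 11.1585
radial distance = base radius + s = 39 + 11.1585 = 50.1585

50.1585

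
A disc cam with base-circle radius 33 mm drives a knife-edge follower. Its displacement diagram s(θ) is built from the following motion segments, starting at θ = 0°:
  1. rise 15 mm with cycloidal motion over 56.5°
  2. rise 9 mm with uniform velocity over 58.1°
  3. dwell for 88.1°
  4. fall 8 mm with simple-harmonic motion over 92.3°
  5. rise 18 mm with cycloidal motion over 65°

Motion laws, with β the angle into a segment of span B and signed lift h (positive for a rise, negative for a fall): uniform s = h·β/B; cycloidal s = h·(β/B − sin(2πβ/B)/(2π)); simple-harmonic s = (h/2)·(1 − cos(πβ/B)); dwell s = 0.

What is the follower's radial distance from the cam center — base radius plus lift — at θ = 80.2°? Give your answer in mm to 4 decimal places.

seg 1 [0°–56.5°] cycloidal, h=15: full span → s += 15 → s = 15.0000
seg 2 [56.5°–114.6°] uniform, h=9: θ=80.2° here. β=23.7, B=58.1. 9·23.7/58.1 = 3.6713 → s = 18.6713
radial distance = base radius + s = 33 + 18.6713 = 51.6713

51.6713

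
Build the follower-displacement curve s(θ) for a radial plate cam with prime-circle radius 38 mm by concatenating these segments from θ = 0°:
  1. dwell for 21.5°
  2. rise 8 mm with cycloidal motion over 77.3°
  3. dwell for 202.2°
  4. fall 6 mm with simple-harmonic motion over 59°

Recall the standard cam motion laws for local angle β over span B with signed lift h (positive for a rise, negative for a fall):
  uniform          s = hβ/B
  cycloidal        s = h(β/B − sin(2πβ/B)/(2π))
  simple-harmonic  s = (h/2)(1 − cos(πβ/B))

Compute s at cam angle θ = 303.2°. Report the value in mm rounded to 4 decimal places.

seg 1 [0°–21.5°] dwell: s stays 0.0000
seg 2 [21.5°–98.8°] cycloidal, h=8: full span → s += 8 → s = 8.0000
seg 3 [98.8°–301°] dwell: s stays 8.0000
seg 4 [301°–360°] simple-harmonic, h=-6: θ=303.2° here. β=2.2, B=59. -6/2·(1 − cos(π·0.0373)) = -0.0206 → s = 7.9794

7.9794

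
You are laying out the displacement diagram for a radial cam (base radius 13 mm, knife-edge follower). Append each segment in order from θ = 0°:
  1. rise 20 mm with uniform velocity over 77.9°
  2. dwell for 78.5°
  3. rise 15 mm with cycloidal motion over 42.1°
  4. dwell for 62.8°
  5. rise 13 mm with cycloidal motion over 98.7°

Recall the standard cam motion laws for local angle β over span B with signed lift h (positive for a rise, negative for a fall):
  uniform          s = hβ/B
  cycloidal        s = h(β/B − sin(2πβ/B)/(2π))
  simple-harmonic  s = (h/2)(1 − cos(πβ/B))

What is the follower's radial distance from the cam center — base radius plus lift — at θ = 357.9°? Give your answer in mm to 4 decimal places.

seg 1 [0°–77.9°] uniform, h=20: full span → s += 20 → s = 20.0000
seg 2 [77.9°–156.4°] dwell: s stays 20.0000
seg 3 [156.4°–198.5°] cycloidal, h=15: full span → s += 15 → s = 35.0000
seg 4 [198.5°–261.3°] dwell: s stays 35.0000
seg 5 [261.3°–360°] cycloidal, h=13: θ=357.9° here. β=96.6, B=98.7. 13·(0.9787 − sin(2π·0.9787)/(2π)) = 12.9992 → s = 47.9992
radial distance = base radius + s = 13 + 47.9992 = 60.9992

60.9992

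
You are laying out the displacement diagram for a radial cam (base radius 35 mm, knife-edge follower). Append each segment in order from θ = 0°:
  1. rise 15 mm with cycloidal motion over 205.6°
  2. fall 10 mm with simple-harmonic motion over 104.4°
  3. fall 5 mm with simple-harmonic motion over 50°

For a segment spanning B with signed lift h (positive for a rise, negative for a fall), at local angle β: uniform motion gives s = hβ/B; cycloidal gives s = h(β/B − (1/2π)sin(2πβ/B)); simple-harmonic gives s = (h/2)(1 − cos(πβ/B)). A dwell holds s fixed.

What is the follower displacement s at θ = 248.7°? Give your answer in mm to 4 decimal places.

seg 1 [0°–205.6°] cycloidal, h=15: full span → s += 15 → s = 15.0000
seg 2 [205.6°–310°] simple-harmonic, h=-10: θ=248.7° here. β=43.1, B=104.4. -10/2·(1 − cos(π·0.4128)) = -3.6479 → s = 11.3521

11.3521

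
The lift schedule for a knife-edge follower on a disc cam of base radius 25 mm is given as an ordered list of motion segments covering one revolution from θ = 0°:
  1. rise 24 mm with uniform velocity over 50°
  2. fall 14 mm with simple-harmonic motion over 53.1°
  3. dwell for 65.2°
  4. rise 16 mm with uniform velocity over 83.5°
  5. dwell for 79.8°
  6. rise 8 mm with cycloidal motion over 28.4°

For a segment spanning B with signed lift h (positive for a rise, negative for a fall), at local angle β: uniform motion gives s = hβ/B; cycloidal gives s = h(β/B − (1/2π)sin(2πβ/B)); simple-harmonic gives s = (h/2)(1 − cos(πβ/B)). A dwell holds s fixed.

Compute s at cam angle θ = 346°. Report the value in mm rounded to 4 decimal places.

seg 1 [0°–50°] uniform, h=24: full span → s += 24 → s = 24.0000
seg 2 [50°–103.1°] simple-harmonic, h=-14: full span → s += -14 → s = 10.0000
seg 3 [103.1°–168.3°] dwell: s stays 10.0000
seg 4 [168.3°–251.8°] uniform, h=16: full span → s += 16 → s = 26.0000
seg 5 [251.8°–331.6°] dwell: s stays 26.0000
seg 6 [331.6°–360°] cycloidal, h=8: θ=346° here. β=14.4, B=28.4. 8·(0.5070 − sin(2π·0.5070)/(2π)) = 4.1127 → s = 30.1127

30.1127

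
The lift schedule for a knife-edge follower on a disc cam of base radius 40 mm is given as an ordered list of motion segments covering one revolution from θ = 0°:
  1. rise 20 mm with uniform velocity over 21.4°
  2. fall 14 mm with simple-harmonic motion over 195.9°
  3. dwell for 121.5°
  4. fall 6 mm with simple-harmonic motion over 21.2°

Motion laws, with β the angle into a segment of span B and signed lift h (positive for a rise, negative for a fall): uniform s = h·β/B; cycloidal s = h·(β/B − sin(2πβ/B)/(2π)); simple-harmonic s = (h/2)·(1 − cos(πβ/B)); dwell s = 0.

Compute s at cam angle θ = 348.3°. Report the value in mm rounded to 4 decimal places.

seg 1 [0°–21.4°] uniform, h=20: full span → s += 20 → s = 20.0000
seg 2 [21.4°–217.3°] simple-harmonic, h=-14: full span → s += -14 → s = 6.0000
seg 3 [217.3°–338.8°] dwell: s stays 6.0000
seg 4 [338.8°–360°] simple-harmonic, h=-6: θ=348.3° here. β=9.5, B=21.2. -6/2·(1 − cos(π·0.4481)) = -2.5131 → s = 3.4869

3.4869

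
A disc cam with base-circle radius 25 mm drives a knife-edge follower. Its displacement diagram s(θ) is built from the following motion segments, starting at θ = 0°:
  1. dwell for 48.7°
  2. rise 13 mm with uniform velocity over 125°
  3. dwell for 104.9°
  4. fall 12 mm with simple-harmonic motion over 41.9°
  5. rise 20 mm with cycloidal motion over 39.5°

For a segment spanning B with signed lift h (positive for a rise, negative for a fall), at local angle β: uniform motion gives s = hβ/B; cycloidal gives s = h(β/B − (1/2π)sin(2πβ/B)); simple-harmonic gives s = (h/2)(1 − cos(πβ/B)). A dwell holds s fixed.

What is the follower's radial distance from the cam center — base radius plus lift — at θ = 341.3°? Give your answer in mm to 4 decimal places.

seg 1 [0°–48.7°] dwell: s stays 0.0000
seg 2 [48.7°–173.7°] uniform, h=13: full span → s += 13 → s = 13.0000
seg 3 [173.7°–278.6°] dwell: s stays 13.0000
seg 4 [278.6°–320.5°] simple-harmonic, h=-12: full span → s += -12 → s = 1.0000
seg 5 [320.5°–360°] cycloidal, h=20: θ=341.3° here. β=20.8, B=39.5. 20·(0.5266 − sin(2π·0.5266)/(2π)) = 11.0608 → s = 12.0608
radial distance = base radius + s = 25 + 12.0608 = 37.0608

37.0608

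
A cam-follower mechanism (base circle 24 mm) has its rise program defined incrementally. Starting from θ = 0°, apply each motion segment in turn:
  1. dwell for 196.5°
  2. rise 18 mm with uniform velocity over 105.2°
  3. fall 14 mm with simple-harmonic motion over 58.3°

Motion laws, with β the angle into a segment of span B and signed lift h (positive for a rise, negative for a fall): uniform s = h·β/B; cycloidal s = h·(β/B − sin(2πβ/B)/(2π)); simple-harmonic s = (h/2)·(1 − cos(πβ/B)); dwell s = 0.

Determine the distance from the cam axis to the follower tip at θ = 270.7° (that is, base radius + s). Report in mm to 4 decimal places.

seg 1 [0°–196.5°] dwell: s stays 0.0000
seg 2 [196.5°–301.7°] uniform, h=18: θ=270.7° here. β=74.2, B=105.2. 18·74.2/105.2 = 12.6958 → s = 12.6958
radial distance = base radius + s = 24 + 12.6958 = 36.6958

36.6958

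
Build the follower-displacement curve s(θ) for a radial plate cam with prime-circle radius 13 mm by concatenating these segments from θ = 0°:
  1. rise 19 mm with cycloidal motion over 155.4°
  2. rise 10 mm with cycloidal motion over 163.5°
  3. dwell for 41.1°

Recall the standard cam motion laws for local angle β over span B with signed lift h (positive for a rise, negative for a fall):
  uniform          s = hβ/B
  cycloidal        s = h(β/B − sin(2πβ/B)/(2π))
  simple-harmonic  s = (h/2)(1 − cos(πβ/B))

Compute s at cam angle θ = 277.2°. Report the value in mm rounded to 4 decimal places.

seg 1 [0°–155.4°] cycloidal, h=19: full span → s += 19 → s = 19.0000
seg 2 [155.4°–318.9°] cycloidal, h=10: θ=277.2° here. β=121.8, B=163.5. 10·(0.7450 − sin(2π·0.7450)/(2π)) = 9.0403 → s = 28.0403

28.0403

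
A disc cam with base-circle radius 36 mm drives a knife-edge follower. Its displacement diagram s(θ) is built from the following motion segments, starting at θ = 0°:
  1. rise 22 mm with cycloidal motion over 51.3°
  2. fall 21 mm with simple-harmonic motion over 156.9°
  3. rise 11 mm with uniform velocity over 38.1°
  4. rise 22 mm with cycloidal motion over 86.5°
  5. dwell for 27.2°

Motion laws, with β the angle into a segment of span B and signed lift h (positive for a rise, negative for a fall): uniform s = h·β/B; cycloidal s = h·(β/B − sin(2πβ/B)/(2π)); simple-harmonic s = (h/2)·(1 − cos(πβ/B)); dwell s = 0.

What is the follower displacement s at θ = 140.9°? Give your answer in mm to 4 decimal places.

seg 1 [0°–51.3°] cycloidal, h=22: full span → s += 22 → s = 22.0000
seg 2 [51.3°–208.2°] simple-harmonic, h=-21: θ=140.9° here. β=89.6, B=156.9. -21/2·(1 − cos(π·0.5711)) = -12.8248 → s = 9.1752

9.1752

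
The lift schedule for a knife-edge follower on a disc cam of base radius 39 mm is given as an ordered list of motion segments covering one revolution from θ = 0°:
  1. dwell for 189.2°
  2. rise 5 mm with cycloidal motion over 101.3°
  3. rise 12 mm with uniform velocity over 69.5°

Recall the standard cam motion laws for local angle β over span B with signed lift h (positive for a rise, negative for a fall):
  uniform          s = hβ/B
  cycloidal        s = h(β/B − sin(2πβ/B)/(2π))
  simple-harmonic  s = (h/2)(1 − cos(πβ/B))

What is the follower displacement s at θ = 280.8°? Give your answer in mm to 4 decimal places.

seg 1 [0°–189.2°] dwell: s stays 0.0000
seg 2 [189.2°–290.5°] cycloidal, h=5: θ=280.8° here. β=91.6, B=101.3. 5·(0.9042 − sin(2π·0.9042)/(2π)) = 4.9716 → s = 4.9716

4.9716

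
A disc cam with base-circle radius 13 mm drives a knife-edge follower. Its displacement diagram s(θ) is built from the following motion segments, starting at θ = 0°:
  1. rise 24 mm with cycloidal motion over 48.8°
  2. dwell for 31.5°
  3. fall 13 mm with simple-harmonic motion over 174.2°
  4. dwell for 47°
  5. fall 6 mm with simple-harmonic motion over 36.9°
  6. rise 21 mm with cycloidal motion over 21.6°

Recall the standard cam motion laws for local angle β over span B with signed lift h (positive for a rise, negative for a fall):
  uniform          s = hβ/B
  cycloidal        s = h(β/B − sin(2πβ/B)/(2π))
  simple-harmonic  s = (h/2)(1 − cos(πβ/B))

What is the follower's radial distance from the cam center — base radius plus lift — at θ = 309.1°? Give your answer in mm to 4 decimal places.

seg 1 [0°–48.8°] cycloidal, h=24: full span → s += 24 → s = 24.0000
seg 2 [48.8°–80.3°] dwell: s stays 24.0000
seg 3 [80.3°–254.5°] simple-harmonic, h=-13: full span → s += -13 → s = 11.0000
seg 4 [254.5°–301.5°] dwell: s stays 11.0000
seg 5 [301.5°–338.4°] simple-harmonic, h=-6: θ=309.1° here. β=7.6, B=36.9. -6/2·(1 − cos(π·0.2060)) = -0.6064 → s = 10.3936
radial distance = base radius + s = 13 + 10.3936 = 23.3936

23.3936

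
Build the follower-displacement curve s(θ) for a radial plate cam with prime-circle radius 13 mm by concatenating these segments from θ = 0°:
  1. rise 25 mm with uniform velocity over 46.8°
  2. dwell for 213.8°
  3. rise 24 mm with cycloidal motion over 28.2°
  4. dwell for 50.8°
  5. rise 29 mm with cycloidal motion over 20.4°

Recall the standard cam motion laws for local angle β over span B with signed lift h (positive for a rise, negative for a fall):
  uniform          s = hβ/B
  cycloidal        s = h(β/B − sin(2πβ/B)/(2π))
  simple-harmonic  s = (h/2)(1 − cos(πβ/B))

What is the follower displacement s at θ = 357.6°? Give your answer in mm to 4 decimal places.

seg 1 [0°–46.8°] uniform, h=25: full span → s += 25 → s = 25.0000
seg 2 [46.8°–260.6°] dwell: s stays 25.0000
seg 3 [260.6°–288.8°] cycloidal, h=24: full span → s += 24 → s = 49.0000
seg 4 [288.8°–339.6°] dwell: s stays 49.0000
seg 5 [339.6°–360°] cycloidal, h=29: θ=357.6° here. β=18, B=20.4. 29·(0.8824 − sin(2π·0.8824)/(2π)) = 28.6977 → s = 77.6977

77.6977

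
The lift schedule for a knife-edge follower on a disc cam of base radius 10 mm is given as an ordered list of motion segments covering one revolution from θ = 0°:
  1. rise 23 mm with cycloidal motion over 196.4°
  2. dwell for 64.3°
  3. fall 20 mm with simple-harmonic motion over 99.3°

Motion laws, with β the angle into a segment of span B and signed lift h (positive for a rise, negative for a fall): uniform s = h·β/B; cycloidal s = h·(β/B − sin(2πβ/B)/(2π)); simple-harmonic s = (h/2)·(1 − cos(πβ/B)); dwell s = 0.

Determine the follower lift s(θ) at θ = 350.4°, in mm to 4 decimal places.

seg 1 [0°–196.4°] cycloidal, h=23: full span → s += 23 → s = 23.0000
seg 2 [196.4°–260.7°] dwell: s stays 23.0000
seg 3 [260.7°–360°] simple-harmonic, h=-20: θ=350.4° here. β=89.7, B=99.3. -20/2·(1 − cos(π·0.9033)) = -19.5423 → s = 3.4577

3.4577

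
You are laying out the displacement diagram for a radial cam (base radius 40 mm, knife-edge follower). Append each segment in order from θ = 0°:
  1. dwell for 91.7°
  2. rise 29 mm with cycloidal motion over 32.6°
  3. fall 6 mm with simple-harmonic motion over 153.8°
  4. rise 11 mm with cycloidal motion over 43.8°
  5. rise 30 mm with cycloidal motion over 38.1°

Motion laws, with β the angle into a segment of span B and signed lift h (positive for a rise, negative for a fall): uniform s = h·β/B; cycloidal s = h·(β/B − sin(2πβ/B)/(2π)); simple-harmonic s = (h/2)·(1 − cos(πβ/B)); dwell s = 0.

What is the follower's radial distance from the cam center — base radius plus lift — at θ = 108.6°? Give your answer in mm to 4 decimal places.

seg 1 [0°–91.7°] dwell: s stays 0.0000
seg 2 [91.7°–124.3°] cycloidal, h=29: θ=108.6° here. β=16.9, B=32.6. 29·(0.5184 − sin(2π·0.5184)/(2π)) = 15.5663 → s = 15.5663
radial distance = base radius + s = 40 + 15.5663 = 55.5663

55.5663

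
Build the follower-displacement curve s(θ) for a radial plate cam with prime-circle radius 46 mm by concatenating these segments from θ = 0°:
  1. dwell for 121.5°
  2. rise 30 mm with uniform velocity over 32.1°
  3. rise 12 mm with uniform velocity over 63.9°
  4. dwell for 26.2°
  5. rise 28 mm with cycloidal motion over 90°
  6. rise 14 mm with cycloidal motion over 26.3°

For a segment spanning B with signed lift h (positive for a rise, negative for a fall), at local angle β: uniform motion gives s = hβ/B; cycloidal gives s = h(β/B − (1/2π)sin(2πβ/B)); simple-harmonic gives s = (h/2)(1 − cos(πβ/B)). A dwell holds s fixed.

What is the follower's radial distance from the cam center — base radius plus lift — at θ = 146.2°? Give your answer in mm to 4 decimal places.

seg 1 [0°–121.5°] dwell: s stays 0.0000
seg 2 [121.5°–153.6°] uniform, h=30: θ=146.2° here. β=24.7, B=32.1. 30·24.7/32.1 = 23.0841 → s = 23.0841
radial distance = base radius + s = 46 + 23.0841 = 69.0841

69.0841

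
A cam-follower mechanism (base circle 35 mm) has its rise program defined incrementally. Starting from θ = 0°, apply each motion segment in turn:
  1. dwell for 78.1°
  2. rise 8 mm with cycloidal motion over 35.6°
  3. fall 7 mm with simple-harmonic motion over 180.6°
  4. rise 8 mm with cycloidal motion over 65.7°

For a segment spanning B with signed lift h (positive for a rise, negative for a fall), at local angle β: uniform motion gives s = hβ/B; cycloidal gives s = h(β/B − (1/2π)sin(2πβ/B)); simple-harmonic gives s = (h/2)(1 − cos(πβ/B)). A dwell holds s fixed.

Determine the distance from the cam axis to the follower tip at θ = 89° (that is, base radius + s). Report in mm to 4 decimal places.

seg 1 [0°–78.1°] dwell: s stays 0.0000
seg 2 [78.1°–113.7°] cycloidal, h=8: θ=89° here. β=10.9, B=35.6. 8·(0.3062 − sin(2π·0.3062)/(2π)) = 1.2547 → s = 1.2547
radial distance = base radius + s = 35 + 1.2547 = 36.2547

36.2547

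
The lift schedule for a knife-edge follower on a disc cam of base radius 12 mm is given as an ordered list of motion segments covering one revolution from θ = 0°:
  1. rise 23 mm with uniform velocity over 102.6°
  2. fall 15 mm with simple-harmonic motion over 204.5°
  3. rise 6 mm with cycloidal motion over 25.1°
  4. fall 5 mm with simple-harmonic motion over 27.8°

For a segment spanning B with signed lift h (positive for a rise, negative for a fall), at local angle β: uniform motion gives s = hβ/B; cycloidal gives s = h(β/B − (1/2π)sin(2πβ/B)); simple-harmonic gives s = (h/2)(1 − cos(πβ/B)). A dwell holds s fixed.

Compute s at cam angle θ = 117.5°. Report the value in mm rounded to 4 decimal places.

seg 1 [0°–102.6°] uniform, h=23: full span → s += 23 → s = 23.0000
seg 2 [102.6°–307.1°] simple-harmonic, h=-15: θ=117.5° here. β=14.9, B=204.5. -15/2·(1 − cos(π·0.0729)) = -0.1956 → s = 22.8044

22.8044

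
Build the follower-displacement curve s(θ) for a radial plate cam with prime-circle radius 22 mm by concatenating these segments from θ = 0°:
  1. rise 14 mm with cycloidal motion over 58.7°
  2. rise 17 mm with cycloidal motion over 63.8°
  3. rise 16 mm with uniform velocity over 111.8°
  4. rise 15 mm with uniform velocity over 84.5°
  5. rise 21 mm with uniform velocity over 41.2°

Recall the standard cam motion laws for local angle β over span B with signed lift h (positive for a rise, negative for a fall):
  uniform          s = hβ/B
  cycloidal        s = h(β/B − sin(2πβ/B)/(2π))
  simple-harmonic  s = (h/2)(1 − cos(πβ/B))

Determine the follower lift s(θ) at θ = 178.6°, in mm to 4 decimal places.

seg 1 [0°–58.7°] cycloidal, h=14: full span → s += 14 → s = 14.0000
seg 2 [58.7°–122.5°] cycloidal, h=17: full span → s += 17 → s = 31.0000
seg 3 [122.5°–234.3°] uniform, h=16: θ=178.6° here. β=56.1, B=111.8. 16·56.1/111.8 = 8.0286 → s = 39.0286

39.0286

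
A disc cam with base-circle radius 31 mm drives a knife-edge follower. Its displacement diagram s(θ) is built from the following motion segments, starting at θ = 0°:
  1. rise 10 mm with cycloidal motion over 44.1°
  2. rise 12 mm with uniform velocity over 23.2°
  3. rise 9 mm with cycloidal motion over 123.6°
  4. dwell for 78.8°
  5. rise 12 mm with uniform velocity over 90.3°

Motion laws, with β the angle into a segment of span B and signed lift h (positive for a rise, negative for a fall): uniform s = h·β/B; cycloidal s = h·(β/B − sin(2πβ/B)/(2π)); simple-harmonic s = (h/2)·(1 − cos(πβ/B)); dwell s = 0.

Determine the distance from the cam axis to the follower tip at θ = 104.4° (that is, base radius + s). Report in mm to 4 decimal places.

seg 1 [0°–44.1°] cycloidal, h=10: full span → s += 10 → s = 10.0000
seg 2 [44.1°–67.3°] uniform, h=12: full span → s += 12 → s = 22.0000
seg 3 [67.3°–190.9°] cycloidal, h=9: θ=104.4° here. β=37.1, B=123.6. 9·(0.3002 − sin(2π·0.3002)/(2π)) = 1.3396 → s = 23.3396
radial distance = base radius + s = 31 + 23.3396 = 54.3396

54.3396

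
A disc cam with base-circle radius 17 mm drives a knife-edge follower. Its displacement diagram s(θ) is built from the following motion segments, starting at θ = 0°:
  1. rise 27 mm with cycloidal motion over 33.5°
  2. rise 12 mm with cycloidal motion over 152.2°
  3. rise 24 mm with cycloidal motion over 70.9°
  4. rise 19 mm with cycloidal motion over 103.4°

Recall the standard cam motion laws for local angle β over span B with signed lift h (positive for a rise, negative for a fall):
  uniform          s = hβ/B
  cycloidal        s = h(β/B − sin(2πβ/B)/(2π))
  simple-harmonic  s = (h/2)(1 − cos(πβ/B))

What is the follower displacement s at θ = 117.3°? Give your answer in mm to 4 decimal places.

seg 1 [0°–33.5°] cycloidal, h=27: full span → s += 27 → s = 27.0000
seg 2 [33.5°–185.7°] cycloidal, h=12: θ=117.3° here. β=83.8, B=152.2. 12·(0.5506 − sin(2π·0.5506)/(2π)) = 7.2040 → s = 34.2040

34.2040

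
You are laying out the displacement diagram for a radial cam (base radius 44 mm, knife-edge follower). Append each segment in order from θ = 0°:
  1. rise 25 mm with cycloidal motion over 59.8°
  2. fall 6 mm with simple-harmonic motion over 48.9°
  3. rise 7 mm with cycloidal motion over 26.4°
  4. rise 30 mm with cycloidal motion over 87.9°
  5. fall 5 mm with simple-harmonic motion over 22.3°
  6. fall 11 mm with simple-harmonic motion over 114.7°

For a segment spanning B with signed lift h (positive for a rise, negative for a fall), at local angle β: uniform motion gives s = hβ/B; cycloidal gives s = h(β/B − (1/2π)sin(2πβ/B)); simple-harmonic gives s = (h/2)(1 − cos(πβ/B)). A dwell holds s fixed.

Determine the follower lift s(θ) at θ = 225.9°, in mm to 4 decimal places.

seg 1 [0°–59.8°] cycloidal, h=25: full span → s += 25 → s = 25.0000
seg 2 [59.8°–108.7°] simple-harmonic, h=-6: full span → s += -6 → s = 19.0000
seg 3 [108.7°–135.1°] cycloidal, h=7: full span → s += 7 → s = 26.0000
seg 4 [135.1°–223°] cycloidal, h=30: full span → s += 30 → s = 56.0000
seg 5 [223°–245.3°] simple-harmonic, h=-5: θ=225.9° here. β=2.9, B=22.3. -5/2·(1 − cos(π·0.1300)) = -0.2058 → s = 55.7942

55.7942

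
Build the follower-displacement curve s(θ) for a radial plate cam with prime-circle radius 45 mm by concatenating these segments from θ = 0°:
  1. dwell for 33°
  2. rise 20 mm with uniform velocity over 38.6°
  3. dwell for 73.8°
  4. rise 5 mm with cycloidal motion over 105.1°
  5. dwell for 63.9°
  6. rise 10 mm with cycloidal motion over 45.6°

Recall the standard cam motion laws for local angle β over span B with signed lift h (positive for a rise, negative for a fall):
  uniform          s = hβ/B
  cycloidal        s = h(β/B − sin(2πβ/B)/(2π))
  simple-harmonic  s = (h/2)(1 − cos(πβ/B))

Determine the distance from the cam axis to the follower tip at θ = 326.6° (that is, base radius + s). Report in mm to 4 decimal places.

seg 1 [0°–33°] dwell: s stays 0.0000
seg 2 [33°–71.6°] uniform, h=20: full span → s += 20 → s = 20.0000
seg 3 [71.6°–145.4°] dwell: s stays 20.0000
seg 4 [145.4°–250.5°] cycloidal, h=5: full span → s += 5 → s = 25.0000
seg 5 [250.5°–314.4°] dwell: s stays 25.0000
seg 6 [314.4°–360°] cycloidal, h=10: θ=326.6° here. β=12.2, B=45.6. 10·(0.2675 − sin(2π·0.2675)/(2π)) = 1.0935 → s = 26.0935
radial distance = base radius + s = 45 + 26.0935 = 71.0935

71.0935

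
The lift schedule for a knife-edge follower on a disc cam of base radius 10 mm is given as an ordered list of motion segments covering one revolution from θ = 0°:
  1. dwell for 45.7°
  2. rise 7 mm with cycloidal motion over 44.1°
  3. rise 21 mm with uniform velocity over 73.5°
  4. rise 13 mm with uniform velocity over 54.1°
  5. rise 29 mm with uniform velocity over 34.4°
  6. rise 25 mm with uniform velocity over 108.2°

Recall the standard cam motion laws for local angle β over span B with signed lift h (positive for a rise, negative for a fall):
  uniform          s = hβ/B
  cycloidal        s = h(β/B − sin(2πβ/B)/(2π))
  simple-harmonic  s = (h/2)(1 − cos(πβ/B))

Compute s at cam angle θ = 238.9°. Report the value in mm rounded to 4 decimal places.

seg 1 [0°–45.7°] dwell: s stays 0.0000
seg 2 [45.7°–89.8°] cycloidal, h=7: full span → s += 7 → s = 7.0000
seg 3 [89.8°–163.3°] uniform, h=21: full span → s += 21 → s = 28.0000
seg 4 [163.3°–217.4°] uniform, h=13: full span → s += 13 → s = 41.0000
seg 5 [217.4°–251.8°] uniform, h=29: θ=238.9° here. β=21.5, B=34.4. 29·21.5/34.4 = 18.1250 → s = 59.1250

59.1250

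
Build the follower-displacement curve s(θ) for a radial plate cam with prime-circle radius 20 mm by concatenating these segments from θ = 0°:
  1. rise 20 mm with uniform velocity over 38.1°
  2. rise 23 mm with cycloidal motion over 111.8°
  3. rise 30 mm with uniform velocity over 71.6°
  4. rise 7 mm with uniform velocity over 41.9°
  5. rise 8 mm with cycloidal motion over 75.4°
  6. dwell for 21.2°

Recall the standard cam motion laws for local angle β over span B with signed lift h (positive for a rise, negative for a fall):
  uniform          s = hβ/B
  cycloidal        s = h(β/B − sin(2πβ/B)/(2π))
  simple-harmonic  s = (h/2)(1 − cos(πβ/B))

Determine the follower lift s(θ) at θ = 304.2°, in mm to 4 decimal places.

seg 1 [0°–38.1°] uniform, h=20: full span → s += 20 → s = 20.0000
seg 2 [38.1°–149.9°] cycloidal, h=23: full span → s += 23 → s = 43.0000
seg 3 [149.9°–221.5°] uniform, h=30: full span → s += 30 → s = 73.0000
seg 4 [221.5°–263.4°] uniform, h=7: full span → s += 7 → s = 80.0000
seg 5 [263.4°–338.8°] cycloidal, h=8: θ=304.2° here. β=40.8, B=75.4. 8·(0.5411 − sin(2π·0.5411)/(2π)) = 4.6542 → s = 84.6542

84.6542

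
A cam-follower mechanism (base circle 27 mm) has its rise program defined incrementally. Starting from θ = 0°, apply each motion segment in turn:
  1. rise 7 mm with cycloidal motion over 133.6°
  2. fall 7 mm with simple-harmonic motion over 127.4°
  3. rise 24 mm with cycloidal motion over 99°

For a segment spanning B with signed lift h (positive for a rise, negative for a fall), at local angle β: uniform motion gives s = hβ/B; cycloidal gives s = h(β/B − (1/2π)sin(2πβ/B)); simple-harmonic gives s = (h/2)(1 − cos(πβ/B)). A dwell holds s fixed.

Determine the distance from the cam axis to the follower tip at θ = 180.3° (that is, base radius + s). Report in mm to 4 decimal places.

seg 1 [0°–133.6°] cycloidal, h=7: full span → s += 7 → s = 7.0000
seg 2 [133.6°–261°] simple-harmonic, h=-7: θ=180.3° here. β=46.7, B=127.4. -7/2·(1 − cos(π·0.3666)) = -2.0754 → s = 4.9246
radial distance = base radius + s = 27 + 4.9246 = 31.9246

31.9246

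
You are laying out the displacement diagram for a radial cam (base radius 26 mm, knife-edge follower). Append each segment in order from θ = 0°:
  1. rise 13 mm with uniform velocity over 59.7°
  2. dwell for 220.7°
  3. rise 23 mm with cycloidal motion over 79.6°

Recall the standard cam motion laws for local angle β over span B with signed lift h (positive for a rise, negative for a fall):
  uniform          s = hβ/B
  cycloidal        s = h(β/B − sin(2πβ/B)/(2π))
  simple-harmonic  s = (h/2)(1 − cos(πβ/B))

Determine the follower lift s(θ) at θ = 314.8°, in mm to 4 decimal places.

seg 1 [0°–59.7°] uniform, h=13: full span → s += 13 → s = 13.0000
seg 2 [59.7°–280.4°] dwell: s stays 13.0000
seg 3 [280.4°–360°] cycloidal, h=23: θ=314.8° here. β=34.4, B=79.6. 23·(0.4322 − sin(2π·0.4322)/(2π)) = 8.4262 → s = 21.4262

21.4262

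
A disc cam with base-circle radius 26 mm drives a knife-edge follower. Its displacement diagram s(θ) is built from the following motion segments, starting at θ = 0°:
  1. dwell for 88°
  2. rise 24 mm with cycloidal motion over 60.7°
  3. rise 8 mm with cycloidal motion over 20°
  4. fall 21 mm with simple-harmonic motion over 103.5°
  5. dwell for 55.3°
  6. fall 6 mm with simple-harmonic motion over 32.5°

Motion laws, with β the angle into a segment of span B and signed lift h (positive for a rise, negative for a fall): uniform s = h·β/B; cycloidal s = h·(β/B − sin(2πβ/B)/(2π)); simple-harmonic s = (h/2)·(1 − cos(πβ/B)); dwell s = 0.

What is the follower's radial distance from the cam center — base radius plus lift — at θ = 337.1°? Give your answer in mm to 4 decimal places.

seg 1 [0°–88°] dwell: s stays 0.0000
seg 2 [88°–148.7°] cycloidal, h=24: full span → s += 24 → s = 24.0000
seg 3 [148.7°–168.7°] cycloidal, h=8: full span → s += 8 → s = 32.0000
seg 4 [168.7°–272.2°] simple-harmonic, h=-21: full span → s += -21 → s = 11.0000
seg 5 [272.2°–327.5°] dwell: s stays 11.0000
seg 6 [327.5°–360°] simple-harmonic, h=-6: θ=337.1° here. β=9.6, B=32.5. -6/2·(1 − cos(π·0.2954)) = -1.2016 → s = 9.7984
radial distance = base radius + s = 26 + 9.7984 = 35.7984

35.7984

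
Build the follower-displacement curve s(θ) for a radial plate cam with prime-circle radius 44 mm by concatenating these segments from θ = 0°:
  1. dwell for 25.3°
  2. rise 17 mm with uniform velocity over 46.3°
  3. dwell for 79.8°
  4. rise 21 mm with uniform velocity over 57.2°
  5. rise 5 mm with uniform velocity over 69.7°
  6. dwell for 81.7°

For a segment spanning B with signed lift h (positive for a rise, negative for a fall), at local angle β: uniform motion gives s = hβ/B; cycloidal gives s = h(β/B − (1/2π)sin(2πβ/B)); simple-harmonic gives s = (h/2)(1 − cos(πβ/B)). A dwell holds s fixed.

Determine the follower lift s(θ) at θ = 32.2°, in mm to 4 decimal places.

seg 1 [0°–25.3°] dwell: s stays 0.0000
seg 2 [25.3°–71.6°] uniform, h=17: θ=32.2° here. β=6.9, B=46.3. 17·6.9/46.3 = 2.5335 → s = 2.5335

2.5335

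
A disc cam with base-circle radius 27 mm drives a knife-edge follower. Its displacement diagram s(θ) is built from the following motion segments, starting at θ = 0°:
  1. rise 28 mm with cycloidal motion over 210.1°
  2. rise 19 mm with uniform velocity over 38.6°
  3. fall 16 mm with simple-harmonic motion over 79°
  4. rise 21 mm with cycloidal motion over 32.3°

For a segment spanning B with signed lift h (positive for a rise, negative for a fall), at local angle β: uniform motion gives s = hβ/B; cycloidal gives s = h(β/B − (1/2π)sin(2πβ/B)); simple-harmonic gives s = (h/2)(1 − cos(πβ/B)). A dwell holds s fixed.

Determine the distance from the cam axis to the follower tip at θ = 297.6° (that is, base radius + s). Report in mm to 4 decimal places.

seg 1 [0°–210.1°] cycloidal, h=28: full span → s += 28 → s = 28.0000
seg 2 [210.1°–248.7°] uniform, h=19: full span → s += 19 → s = 47.0000
seg 3 [248.7°–327.7°] simple-harmonic, h=-16: θ=297.6° here. β=48.9, B=79. -16/2·(1 − cos(π·0.6190)) = -10.9213 → s = 36.0787
radial distance = base radius + s = 27 + 36.0787 = 63.0787

63.0787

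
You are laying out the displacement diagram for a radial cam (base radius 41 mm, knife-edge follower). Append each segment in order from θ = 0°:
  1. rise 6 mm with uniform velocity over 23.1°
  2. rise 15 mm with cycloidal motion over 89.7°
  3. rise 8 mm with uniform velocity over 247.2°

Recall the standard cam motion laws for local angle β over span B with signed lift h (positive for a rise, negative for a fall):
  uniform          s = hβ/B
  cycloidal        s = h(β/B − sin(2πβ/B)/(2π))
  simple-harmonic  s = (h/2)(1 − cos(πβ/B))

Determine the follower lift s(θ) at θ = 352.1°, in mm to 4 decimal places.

seg 1 [0°–23.1°] uniform, h=6: full span → s += 6 → s = 6.0000
seg 2 [23.1°–112.8°] cycloidal, h=15: full span → s += 15 → s = 21.0000
seg 3 [112.8°–360°] uniform, h=8: θ=352.1° here. β=239.3, B=247.2. 8·239.3/247.2 = 7.7443 → s = 28.7443

28.7443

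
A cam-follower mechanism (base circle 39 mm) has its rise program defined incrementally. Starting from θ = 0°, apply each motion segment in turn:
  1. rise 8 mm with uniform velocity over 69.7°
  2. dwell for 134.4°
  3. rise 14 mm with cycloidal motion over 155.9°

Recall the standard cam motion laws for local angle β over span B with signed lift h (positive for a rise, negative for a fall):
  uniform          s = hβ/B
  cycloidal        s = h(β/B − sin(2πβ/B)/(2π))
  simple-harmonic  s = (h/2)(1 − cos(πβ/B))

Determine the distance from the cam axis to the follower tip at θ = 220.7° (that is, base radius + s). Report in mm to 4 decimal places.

seg 1 [0°–69.7°] uniform, h=8: full span → s += 8 → s = 8.0000
seg 2 [69.7°–204.1°] dwell: s stays 8.0000
seg 3 [204.1°–360°] cycloidal, h=14: θ=220.7° here. β=16.6, B=155.9. 14·(0.1065 − sin(2π·0.1065)/(2π)) = 0.1087 → s = 8.1087
radial distance = base radius + s = 39 + 8.1087 = 47.1087

47.1087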